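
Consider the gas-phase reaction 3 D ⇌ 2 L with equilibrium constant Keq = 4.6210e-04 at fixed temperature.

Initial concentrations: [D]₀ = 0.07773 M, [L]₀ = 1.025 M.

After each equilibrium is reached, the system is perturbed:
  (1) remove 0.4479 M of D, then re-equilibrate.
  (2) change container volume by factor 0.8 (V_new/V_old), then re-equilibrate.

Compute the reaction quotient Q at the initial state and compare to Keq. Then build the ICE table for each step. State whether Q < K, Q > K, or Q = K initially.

Q₀ = 2237 vs Keq = 4.6210e-04 ⇒ Q>K, reverse
Step 1:
                    D           L
  I           0.07773       1.025
  C             1.475     -0.9834
  E             1.553      0.0416
  solve Keq expr → x = -0.4917; check Q = 4.6210e-04
Then remove 0.4479 M of D.
Step 2:
                    D           L
  I             1.105      0.0416
  C           0.02373    -0.01582
  E             1.129     0.02578
  solve Keq expr → x = -0.00791; check Q = 4.6210e-04
Then change container volume by factor 0.8 (V_new/V_old).
Step 3:
                    D           L
  I             1.411     0.03222
  C         -0.005395    0.003597
  E             1.405     0.03582
  solve Keq expr → x = 0.001798; check Q = 4.6210e-04

Q₀ = 2237; Q > K (proceeds reverse)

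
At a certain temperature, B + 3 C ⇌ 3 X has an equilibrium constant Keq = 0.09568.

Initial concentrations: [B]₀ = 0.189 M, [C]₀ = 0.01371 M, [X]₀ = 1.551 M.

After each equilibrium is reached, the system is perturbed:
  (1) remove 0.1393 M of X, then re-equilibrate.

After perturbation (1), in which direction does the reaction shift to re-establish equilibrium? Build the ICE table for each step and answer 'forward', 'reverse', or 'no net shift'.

Direction: forward

Q₀ = 7.6606e+06 vs Keq = 0.09568 ⇒ Q>K, reverse
Step 1:
                    B           C           X
  init          0.189     0.01371       1.551
  Δ             0.374       1.122      -1.122
  eq            0.563       1.136      0.4289
  solve Keq expr → x = -0.374; check Q = 0.09568
Then remove 0.1393 M of X.
Step 2:
                    B           C           X
  init          0.563       1.136      0.2896
  Δ          -0.03188    -0.09563     0.09563
  eq           0.5311        1.04      0.3853
  solve Keq expr → x = 0.03188; check Q = 0.09568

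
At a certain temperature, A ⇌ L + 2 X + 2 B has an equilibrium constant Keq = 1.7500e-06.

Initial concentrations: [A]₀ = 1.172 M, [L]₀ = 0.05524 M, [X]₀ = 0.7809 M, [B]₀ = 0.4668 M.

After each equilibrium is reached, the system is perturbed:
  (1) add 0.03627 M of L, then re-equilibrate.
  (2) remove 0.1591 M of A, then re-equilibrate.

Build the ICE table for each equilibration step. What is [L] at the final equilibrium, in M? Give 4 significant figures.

Q₀ = 0.006263 vs Keq = 1.7500e-06 ⇒ Q>K, reverse
Step 1:
                    A           L           X           B
  I             1.172     0.05524      0.7809      0.4668
  C            0.0552     -0.0552     -0.1104     -0.1104
  E             1.227  3.7610e-05      0.6705      0.3564
  solve Keq expr → x = -0.0552; check Q = 1.7500e-06
Then add 0.03627 M of L.
Step 2:
                    A           L           X           B
  I             1.227     0.03631      0.6705      0.3564
  C           0.03623    -0.03623    -0.07246    -0.07246
  E             1.263  7.6684e-05       0.598      0.2839
  solve Keq expr → x = -0.03623; check Q = 1.7500e-06
Then remove 0.1591 M of A.
Step 3:
                    A           L           X           B
  I             1.104  7.6684e-05       0.598      0.2839
  C        9.6426e-06 -9.6426e-06 -1.9285e-05 -1.9285e-05
  E             1.104  6.7042e-05       0.598      0.2839
  solve Keq expr → x = -9.6426e-06; check Q = 1.7500e-06

[L]_eq = 6.7042e-05 M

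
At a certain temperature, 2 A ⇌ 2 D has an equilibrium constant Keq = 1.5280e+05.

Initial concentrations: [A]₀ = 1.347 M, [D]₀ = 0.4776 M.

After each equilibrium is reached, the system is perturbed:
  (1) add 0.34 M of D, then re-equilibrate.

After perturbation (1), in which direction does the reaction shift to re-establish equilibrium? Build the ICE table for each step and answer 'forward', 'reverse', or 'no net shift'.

Direction: reverse

Q₀ = 0.1257 vs Keq = 1.5280e+05 ⇒ Q<K, forward
Step 1:
                    A           D
  Initial       1.347      0.4776
  Change       -1.342       1.342
  Equil      0.004656        1.82
  solve Keq expr → x = 0.6712; check Q = 1.5280e+05
Then add 0.34 M of D.
Step 2:
                    A           D
  Initial    0.004656        2.16
  Change   8.6758e-04 -8.6758e-04
  Equil      0.005523       2.159
  solve Keq expr → x = -4.3379e-04; check Q = 1.5280e+05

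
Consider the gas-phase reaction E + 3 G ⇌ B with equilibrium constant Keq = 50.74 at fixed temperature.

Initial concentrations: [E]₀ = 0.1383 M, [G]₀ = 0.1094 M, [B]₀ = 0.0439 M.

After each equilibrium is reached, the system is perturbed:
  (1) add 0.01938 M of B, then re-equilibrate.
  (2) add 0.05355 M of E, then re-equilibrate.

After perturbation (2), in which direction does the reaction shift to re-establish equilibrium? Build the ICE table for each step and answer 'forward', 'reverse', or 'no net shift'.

Q₀ = 242.4 vs Keq = 50.74 ⇒ Q>K, reverse
Step 1:
                   E          G          B
  Initial     0.1383     0.1094     0.0439
  Change     0.01509    0.04528   -0.01509
  Equil       0.1534     0.1547    0.02881
  solve Keq expr → x = -0.01509; check Q = 50.74
Then add 0.01938 M of B.
Step 2:
                   E          G          B
  Initial     0.1534     0.1547    0.04819
  Change    0.006157    0.01847  -0.006157
  Equil       0.1596     0.1732    0.04203
  solve Keq expr → x = -0.006157; check Q = 50.74
Then add 0.05355 M of E.
Step 3:
                   E          G          B
  Initial     0.2131     0.1732    0.04203
  Change   -0.003563   -0.01069   0.003563
  Equil       0.2095     0.1625    0.04559
  solve Keq expr → x = 0.003563; check Q = 50.74

Direction: forward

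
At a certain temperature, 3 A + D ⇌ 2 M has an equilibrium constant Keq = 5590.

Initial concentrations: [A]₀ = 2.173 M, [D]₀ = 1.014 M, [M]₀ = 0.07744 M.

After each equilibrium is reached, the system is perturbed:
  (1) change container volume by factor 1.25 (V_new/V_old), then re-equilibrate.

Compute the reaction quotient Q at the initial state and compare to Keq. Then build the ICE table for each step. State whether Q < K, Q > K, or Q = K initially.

Q₀ = 5.7639e-04 vs Keq = 5590 ⇒ Q<K, forward
Step 1:
                    A           D           M
  init          2.173       1.014     0.07744
  Δ            -2.068     -0.6892       1.378
  eq           0.1053      0.3248       1.456
  solve Keq expr → x = 0.6892; check Q = 5590
Then change container volume by factor 1.25 (V_new/V_old).
Step 2:
                    A           D           M
  init        0.08424      0.2598       1.165
  Δ           0.01253    0.004176   -0.008352
  eq          0.09677       0.264       1.156
  solve Keq expr → x = -0.004176; check Q = 5590

Q₀ = 5.7639e-04; Q < K (proceeds forward)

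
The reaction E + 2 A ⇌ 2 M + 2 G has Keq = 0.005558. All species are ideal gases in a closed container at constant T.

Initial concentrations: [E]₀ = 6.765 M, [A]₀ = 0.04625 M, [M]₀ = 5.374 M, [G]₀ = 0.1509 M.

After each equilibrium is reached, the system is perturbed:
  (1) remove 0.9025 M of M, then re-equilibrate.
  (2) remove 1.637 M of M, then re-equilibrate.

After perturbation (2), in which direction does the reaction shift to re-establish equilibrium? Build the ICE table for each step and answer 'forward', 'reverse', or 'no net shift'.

Q₀ = 45.44 vs Keq = 0.005558 ⇒ Q>K, reverse
Step 1:
                   E          A          M          G
  init         6.765    0.04625      5.374     0.1509
  Δ          0.07191     0.1438    -0.1438    -0.1438
  eq           6.837     0.1901       5.23   0.007084
  solve Keq expr → x = -0.07191; check Q = 0.005558
Then remove 0.9025 M of M.
Step 2:
                   E          A          M          G
  init         6.837     0.1901      4.328   0.007084
  Δ       -7.0528e-04  -0.001411   0.001411   0.001411
  eq           6.836     0.1887      4.329   0.008495
  solve Keq expr → x = 7.0528e-04; check Q = 0.005558
Then remove 1.637 M of M.
Step 3:
                   E          A          M          G
  init         6.836     0.1887      2.692   0.008495
  Δ        -0.002396  -0.004792   0.004792   0.004792
  eq           6.834     0.1839      2.697    0.01329
  solve Keq expr → x = 0.002396; check Q = 0.005558

Direction: forward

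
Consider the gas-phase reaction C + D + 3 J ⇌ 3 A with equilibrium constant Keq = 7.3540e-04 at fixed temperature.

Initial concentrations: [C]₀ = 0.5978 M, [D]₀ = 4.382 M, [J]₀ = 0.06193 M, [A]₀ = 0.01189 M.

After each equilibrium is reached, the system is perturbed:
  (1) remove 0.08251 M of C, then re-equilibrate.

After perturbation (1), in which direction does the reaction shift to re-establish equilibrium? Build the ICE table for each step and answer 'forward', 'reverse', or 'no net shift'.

Direction: reverse

Q₀ = 0.002702 vs Keq = 7.3540e-04 ⇒ Q>K, reverse
Step 1:
                    C           D           J           A
  I            0.5978       4.382     0.06193     0.01189
  C          0.001238    0.001238    0.003715   -0.003715
  E             0.599       4.383     0.06565    0.008175
  solve Keq expr → x = -0.001238; check Q = 7.3540e-04
Then remove 0.08251 M of C.
Step 2:
                    C           D           J           A
  I            0.5165       4.383     0.06565    0.008175
  C        1.1722e-04  1.1722e-04  3.5166e-04 -3.5166e-04
  E            0.5166       4.383       0.066    0.007823
  solve Keq expr → x = -1.1722e-04; check Q = 7.3540e-04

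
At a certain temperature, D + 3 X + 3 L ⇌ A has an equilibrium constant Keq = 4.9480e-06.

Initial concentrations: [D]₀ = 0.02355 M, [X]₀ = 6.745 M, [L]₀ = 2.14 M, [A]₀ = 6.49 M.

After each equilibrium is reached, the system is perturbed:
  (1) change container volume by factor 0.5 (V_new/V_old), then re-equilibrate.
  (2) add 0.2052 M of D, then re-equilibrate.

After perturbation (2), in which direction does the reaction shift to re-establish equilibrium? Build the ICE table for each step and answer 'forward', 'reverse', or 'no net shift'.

Q₀ = 0.09164 vs Keq = 4.9480e-06 ⇒ Q>K, reverse
Step 1:
                   D          X          L          A
  I          0.02355      6.745       2.14       6.49
  C            1.659      4.976      4.976     -1.659
  E            1.682      11.72      7.116      4.831
  solve Keq expr → x = -1.659; check Q = 4.9480e-06
Then change container volume by factor 0.5 (V_new/V_old).
Step 2:
                   D          X          L          A
  I            3.365      23.44      14.23      9.662
  C           -2.212     -6.636     -6.636      2.212
  E            1.153      16.81      7.597      11.87
  solve Keq expr → x = 2.212; check Q = 4.9480e-06
Then add 0.2052 M of D.
Step 3:
                   D          X          L          A
  I            1.358      16.81      7.597      11.87
  C         -0.06358    -0.1907    -0.1907    0.06358
  E            1.294      16.62      7.406      11.94
  solve Keq expr → x = 0.06358; check Q = 4.9480e-06

Direction: forward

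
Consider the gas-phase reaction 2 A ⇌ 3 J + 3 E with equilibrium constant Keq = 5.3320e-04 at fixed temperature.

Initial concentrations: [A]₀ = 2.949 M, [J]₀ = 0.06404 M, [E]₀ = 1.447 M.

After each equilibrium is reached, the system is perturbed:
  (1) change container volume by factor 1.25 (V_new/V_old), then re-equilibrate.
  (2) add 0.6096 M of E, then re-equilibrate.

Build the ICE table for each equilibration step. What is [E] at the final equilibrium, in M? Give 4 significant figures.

[E]_eq = 1.796 M

Q₀ = 9.1498e-05 vs Keq = 5.3320e-04 ⇒ Q<K, forward
Step 1:
                   A          J          E
  init         2.949    0.06404      1.447
  Δ          -0.0312     0.0468     0.0468
  eq           2.918     0.1108      1.494
  solve Keq expr → x = 0.0156; check Q = 5.3320e-04
Then change container volume by factor 1.25 (V_new/V_old).
Step 2:
                   A          J          E
  init         2.334    0.08867      1.195
  Δ         -0.01829    0.02744    0.02744
  eq           2.316     0.1161      1.222
  solve Keq expr → x = 0.009146; check Q = 5.3320e-04
Then add 0.6096 M of E.
Step 3:
                   A          J          E
  init         2.316     0.1161      1.832
  Δ          0.02434   -0.03651   -0.03651
  eq            2.34     0.0796      1.796
  solve Keq expr → x = -0.01217; check Q = 5.3320e-04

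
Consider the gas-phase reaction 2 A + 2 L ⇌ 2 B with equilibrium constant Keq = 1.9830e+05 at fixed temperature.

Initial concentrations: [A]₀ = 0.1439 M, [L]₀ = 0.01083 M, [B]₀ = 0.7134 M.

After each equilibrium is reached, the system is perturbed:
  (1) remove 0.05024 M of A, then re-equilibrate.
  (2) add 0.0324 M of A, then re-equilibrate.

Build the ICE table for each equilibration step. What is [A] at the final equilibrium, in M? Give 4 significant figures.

Q₀ = 2.0955e+05 vs Keq = 1.9830e+05 ⇒ Q>K, reverse
Step 1:
                   A          L          B
  Initial     0.1439    0.01083     0.7134
  Change  2.7724e-04 2.7724e-04 -2.7724e-04
  Equil       0.1442    0.01111     0.7131
  solve Keq expr → x = -1.3862e-04; check Q = 1.9830e+05
Then remove 0.05024 M of A.
Step 2:
                   A          L          B
  Initial    0.09394    0.01111     0.7131
  Change    0.004971   0.004971  -0.004971
  Equil      0.09891    0.01608     0.7082
  solve Keq expr → x = -0.002485; check Q = 1.9830e+05
Then add 0.0324 M of A.
Step 3:
                   A          L          B
  Initial     0.1313    0.01608     0.7082
  Change   -0.003566  -0.003566   0.003566
  Equil       0.1277    0.01251     0.7117
  solve Keq expr → x = 0.001783; check Q = 1.9830e+05

[A]_eq = 0.1277 M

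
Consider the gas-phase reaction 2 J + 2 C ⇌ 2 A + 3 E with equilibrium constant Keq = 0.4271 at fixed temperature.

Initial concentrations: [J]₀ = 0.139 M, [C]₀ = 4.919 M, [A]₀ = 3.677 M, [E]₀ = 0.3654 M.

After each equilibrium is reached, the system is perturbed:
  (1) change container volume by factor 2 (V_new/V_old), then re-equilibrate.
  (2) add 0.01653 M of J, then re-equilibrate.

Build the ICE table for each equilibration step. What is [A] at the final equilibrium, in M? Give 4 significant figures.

Q₀ = 1.411 vs Keq = 0.4271 ⇒ Q>K, reverse
Step 1:
                  J         C         A         E
  Initial     0.139     4.919     3.677    0.3654
  Change     0.0442    0.0442   -0.0442   -0.0663
  Equil      0.1832     4.963     3.633    0.2991
  solve Keq expr → x = -0.0221; check Q = 0.4271
Then change container volume by factor 2 (V_new/V_old).
Step 2:
                  J         C         A         E
  Initial    0.0916     2.482     1.816    0.1495
  Change    -0.0129   -0.0129    0.0129   0.01935
  Equil      0.0787     2.469     1.829    0.1689
  solve Keq expr → x = 0.00645; check Q = 0.4271
Then add 0.01653 M of J.
Step 3:
                  J         C         A         E
  Initial   0.09523     2.469     1.829    0.1689
  Change  -0.007692 -0.007692  0.007692   0.01154
  Equil     0.08754     2.461     1.837    0.1804
  solve Keq expr → x = 0.003846; check Q = 0.4271

[A]_eq = 1.837 M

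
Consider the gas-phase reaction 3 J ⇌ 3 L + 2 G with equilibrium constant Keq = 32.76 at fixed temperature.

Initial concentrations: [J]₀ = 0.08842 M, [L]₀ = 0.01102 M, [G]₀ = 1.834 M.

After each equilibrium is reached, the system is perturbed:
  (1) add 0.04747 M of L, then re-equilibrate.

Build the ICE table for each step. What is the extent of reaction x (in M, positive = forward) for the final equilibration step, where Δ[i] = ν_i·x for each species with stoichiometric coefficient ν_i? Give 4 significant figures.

Q₀ = 0.006512 vs Keq = 32.76 ⇒ Q<K, forward
Step 1:
                   J          L          G
  Initial    0.08842    0.01102      1.834
  Change    -0.05641    0.05641    0.03761
  Equil      0.03201    0.06743      1.872
  solve Keq expr → x = 0.0188; check Q = 32.76
Then add 0.04747 M of L.
Step 2:
                   J          L          G
  Initial    0.03201     0.1149      1.872
  Change     0.01516   -0.01516   -0.01011
  Equil      0.04717    0.09974      1.862
  solve Keq expr → x = -0.005054; check Q = 32.76

x = -0.005054 M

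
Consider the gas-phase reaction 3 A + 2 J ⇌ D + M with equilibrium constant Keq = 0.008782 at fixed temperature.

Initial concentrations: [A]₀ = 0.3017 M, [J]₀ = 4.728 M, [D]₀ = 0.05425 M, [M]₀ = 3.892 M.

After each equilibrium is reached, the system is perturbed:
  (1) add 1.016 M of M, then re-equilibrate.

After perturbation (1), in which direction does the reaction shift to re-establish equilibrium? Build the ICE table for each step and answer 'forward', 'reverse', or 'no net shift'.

Direction: reverse

Q₀ = 0.3439 vs Keq = 0.008782 ⇒ Q>K, reverse
Step 1:
                   A          J          D          M
  init        0.3017      4.728    0.05425      3.892
  Δ           0.1482     0.0988    -0.0494    -0.0494
  eq          0.4499      4.827   0.004849      3.843
  solve Keq expr → x = -0.0494; check Q = 0.008782
Then add 1.016 M of M.
Step 2:
                   A          J          D          M
  init        0.4499      4.827   0.004849      4.859
  Δ         0.002813   0.001876 -9.3779e-04 -9.3779e-04
  eq          0.4527      4.829   0.003911      4.858
  solve Keq expr → x = -9.3779e-04; check Q = 0.008782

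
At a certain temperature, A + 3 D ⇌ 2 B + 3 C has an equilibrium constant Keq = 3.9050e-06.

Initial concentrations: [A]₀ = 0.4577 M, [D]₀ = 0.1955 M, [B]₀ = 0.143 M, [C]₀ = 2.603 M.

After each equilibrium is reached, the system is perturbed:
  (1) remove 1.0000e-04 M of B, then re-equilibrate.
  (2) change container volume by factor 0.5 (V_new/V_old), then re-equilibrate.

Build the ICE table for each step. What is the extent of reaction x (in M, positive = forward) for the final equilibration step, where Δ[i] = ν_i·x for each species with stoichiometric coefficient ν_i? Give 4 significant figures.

Q₀ = 105.5 vs Keq = 3.9050e-06 ⇒ Q>K, reverse
Step 1:
                   A          D          B          C
  init        0.4577     0.1955      0.143      2.603
  Δ          0.07145     0.2143    -0.1429    -0.2143
  eq          0.5291     0.4098 1.0216e-04      2.389
  solve Keq expr → x = -0.07145; check Q = 3.9050e-06
Then remove 1.0000e-04 M of B.
Step 2:
                   A          D          B          C
  init        0.5291     0.4098 2.1650e-06      2.389
  Δ       -4.9965e-05 -1.4989e-04 9.9930e-05 1.4989e-04
  eq          0.5291     0.4097 1.0209e-04      2.389
  solve Keq expr → x = 4.9965e-05; check Q = 3.9050e-06
Then change container volume by factor 0.5 (V_new/V_old).
Step 3:
                   A          D          B          C
  init         1.058     0.8194 2.0419e-04      4.778
  Δ       2.9888e-05 8.9664e-05 -5.9776e-05 -8.9664e-05
  eq           1.058     0.8195 1.4441e-04      4.778
  solve Keq expr → x = -2.9888e-05; check Q = 3.9050e-06

x = -2.9888e-05 M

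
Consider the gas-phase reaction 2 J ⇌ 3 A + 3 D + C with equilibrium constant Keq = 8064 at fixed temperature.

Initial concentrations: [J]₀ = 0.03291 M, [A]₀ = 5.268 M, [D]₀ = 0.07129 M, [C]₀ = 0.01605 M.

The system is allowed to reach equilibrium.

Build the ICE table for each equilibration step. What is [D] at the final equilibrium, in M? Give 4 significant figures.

[D]_eq = 0.1191 M

Q₀ = 0.785 vs Keq = 8064 ⇒ Q<K, forward
Step 1:
                   J          A          D          C
  Initial    0.03291      5.268    0.07129    0.01605
  Change    -0.03191    0.04786    0.04786    0.01595
  Equil     0.001004      5.316     0.1191      0.032
  solve Keq expr → x = 0.01595; check Q = 8064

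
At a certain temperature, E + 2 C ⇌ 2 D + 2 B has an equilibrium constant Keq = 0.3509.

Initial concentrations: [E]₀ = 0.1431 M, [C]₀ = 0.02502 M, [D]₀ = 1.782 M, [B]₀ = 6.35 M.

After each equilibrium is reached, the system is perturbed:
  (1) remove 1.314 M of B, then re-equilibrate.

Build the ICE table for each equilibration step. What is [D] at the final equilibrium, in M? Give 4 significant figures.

Q₀ = 1.4294e+06 vs Keq = 0.3509 ⇒ Q>K, reverse
Step 1:
                   E          C          D          B
  init        0.1431    0.02502      1.782       6.35
  Δ           0.7939      1.588     -1.588     -1.588
  eq           0.937      1.613     0.1942      4.762
  solve Keq expr → x = -0.7939; check Q = 0.3509
Then remove 1.314 M of B.
Step 2:
                   E          C          D          B
  init         0.937      1.613     0.1942      3.448
  Δ         -0.02828   -0.05655    0.05655    0.05655
  eq          0.9087      1.556     0.2507      3.505
  solve Keq expr → x = 0.02828; check Q = 0.3509

[D]_eq = 0.2507 M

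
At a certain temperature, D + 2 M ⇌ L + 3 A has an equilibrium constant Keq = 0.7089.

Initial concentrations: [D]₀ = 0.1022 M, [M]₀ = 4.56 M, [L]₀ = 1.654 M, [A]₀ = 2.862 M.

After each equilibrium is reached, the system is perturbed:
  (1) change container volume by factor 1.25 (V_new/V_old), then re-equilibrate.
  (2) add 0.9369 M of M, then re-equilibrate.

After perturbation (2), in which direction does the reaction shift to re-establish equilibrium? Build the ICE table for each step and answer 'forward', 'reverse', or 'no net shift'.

Q₀ = 18.25 vs Keq = 0.7089 ⇒ Q>K, reverse
Step 1:
                  D         M         L         A
  Initial    0.1022      4.56     1.654     2.862
  Change     0.3346    0.6692   -0.3346    -1.004
  Equil      0.4368     5.229     1.319     1.858
  solve Keq expr → x = -0.3346; check Q = 0.7089
Then change container volume by factor 1.25 (V_new/V_old).
Step 2:
                  D         M         L         A
  Initial    0.3494     4.183     1.056     1.487
  Change    -0.0207   -0.0414    0.0207    0.0621
  Equil      0.3287     4.142     1.076     1.549
  solve Keq expr → x = 0.0207; check Q = 0.7089
Then add 0.9369 M of M.
Step 3:
                  D         M         L         A
  Initial    0.3287     5.079     1.076     1.549
  Change   -0.03867  -0.07734   0.03867     0.116
  Equil      0.2901     5.001     1.115     1.665
  solve Keq expr → x = 0.03867; check Q = 0.7089

Direction: forward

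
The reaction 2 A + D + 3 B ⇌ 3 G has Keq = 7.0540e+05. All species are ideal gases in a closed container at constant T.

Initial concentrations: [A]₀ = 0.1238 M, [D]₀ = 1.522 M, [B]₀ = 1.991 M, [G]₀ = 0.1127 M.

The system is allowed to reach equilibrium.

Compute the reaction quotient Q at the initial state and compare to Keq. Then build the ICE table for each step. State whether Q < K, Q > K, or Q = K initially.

Q₀ = 0.007775; Q < K (proceeds forward)

Q₀ = 0.007775 vs Keq = 7.0540e+05 ⇒ Q<K, forward
Step 1:
                  A         D         B         G
  I          0.1238     1.522     1.991    0.1127
  C         -0.1237  -0.06187   -0.1856    0.1856
  E       6.6177e-05      1.46     1.805    0.2983
  solve Keq expr → x = 0.06187; check Q = 7.0540e+05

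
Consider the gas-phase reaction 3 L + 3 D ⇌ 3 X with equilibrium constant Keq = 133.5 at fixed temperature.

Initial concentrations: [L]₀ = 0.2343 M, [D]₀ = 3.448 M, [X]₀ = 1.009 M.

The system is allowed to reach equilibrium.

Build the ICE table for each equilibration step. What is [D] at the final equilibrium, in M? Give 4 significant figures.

Q₀ = 1.948 vs Keq = 133.5 ⇒ Q<K, forward
Step 1:
                    L           D           X
  init         0.2343       3.448       1.009
  Δ           -0.1644     -0.1644      0.1644
  eq          0.06992       3.284       1.173
  solve Keq expr → x = 0.05479; check Q = 133.5

[D]_eq = 3.284 M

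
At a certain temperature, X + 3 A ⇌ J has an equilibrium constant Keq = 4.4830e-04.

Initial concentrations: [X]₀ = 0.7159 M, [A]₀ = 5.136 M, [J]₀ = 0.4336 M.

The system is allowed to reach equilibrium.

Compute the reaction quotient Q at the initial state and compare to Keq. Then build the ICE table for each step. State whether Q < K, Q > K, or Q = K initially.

Q₀ = 0.004471 vs Keq = 4.4830e-04 ⇒ Q>K, reverse
Step 1:
                    X           A           J
  I            0.7159       5.136      0.4336
  C            0.3267        0.98     -0.3267
  E             1.043       6.116      0.1069
  solve Keq expr → x = -0.3267; check Q = 4.4830e-04

Q₀ = 0.004471; Q > K (proceeds reverse)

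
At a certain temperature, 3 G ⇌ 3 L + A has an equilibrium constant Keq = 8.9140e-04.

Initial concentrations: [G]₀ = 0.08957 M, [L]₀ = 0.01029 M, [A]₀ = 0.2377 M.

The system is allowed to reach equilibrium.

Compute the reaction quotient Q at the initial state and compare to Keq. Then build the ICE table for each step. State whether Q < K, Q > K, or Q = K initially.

Q₀ = 3.6040e-04; Q < K (proceeds forward)

Q₀ = 3.6040e-04 vs Keq = 8.9140e-04 ⇒ Q<K, forward
Step 1:
                   G          L          A
  I          0.08957    0.01029     0.2377
  C        -0.003121   0.003121    0.00104
  E          0.08645    0.01341     0.2387
  solve Keq expr → x = 0.00104; check Q = 8.9140e-04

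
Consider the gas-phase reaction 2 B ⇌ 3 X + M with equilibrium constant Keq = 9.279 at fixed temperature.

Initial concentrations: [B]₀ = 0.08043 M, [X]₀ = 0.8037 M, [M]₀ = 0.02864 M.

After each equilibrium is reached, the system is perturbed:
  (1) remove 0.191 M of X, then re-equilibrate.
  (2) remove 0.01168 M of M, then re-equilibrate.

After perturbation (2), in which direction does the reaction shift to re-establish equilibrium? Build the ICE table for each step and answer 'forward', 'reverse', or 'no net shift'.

Direction: forward

Q₀ = 2.298 vs Keq = 9.279 ⇒ Q<K, forward
Step 1:
                   B          X          M
  Initial    0.08043     0.8037    0.02864
  Change     -0.0278     0.0417     0.0139
  Equil      0.05263     0.8454    0.04254
  solve Keq expr → x = 0.0139; check Q = 9.279
Then remove 0.191 M of X.
Step 2:
                   B          X          M
  Initial    0.05263     0.6544    0.04254
  Change    -0.01256    0.01884   0.006281
  Equil      0.04007     0.6732    0.04882
  solve Keq expr → x = 0.006281; check Q = 9.279
Then remove 0.01168 M of M.
Step 3:
                   B          X          M
  Initial    0.04007     0.6732    0.03714
  Change   -0.003786   0.005679   0.001893
  Equil      0.03628     0.6789    0.03903
  solve Keq expr → x = 0.001893; check Q = 9.279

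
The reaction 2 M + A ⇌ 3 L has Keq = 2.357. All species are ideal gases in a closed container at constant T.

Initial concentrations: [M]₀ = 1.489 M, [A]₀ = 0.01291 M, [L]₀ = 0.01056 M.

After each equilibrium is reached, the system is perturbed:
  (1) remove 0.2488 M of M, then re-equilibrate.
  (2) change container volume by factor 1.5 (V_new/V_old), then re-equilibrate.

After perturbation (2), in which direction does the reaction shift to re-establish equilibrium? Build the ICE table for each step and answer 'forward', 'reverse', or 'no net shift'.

Direction: no net shift

Q₀ = 4.1141e-05 vs Keq = 2.357 ⇒ Q<K, forward
Step 1:
                   M          A          L
  init         1.489    0.01291    0.01056
  Δ         -0.02577   -0.01289    0.03866
  eq           1.463 2.3628e-05    0.04922
  solve Keq expr → x = 0.01289; check Q = 2.357
Then remove 0.2488 M of M.
Step 2:
                   M          A          L
  init         1.214 2.3628e-05    0.04922
  Δ       2.1210e-05 1.0605e-05 -3.1816e-05
  eq           1.214 3.4233e-05    0.04919
  solve Keq expr → x = -1.0605e-05; check Q = 2.357
Then change container volume by factor 1.5 (V_new/V_old).
Step 3:
                   M          A          L
  init        0.8096 2.2822e-05    0.03279
  Δ                0          0          0
  eq          0.8096 2.2822e-05    0.03279
  solve Keq expr → x = 0; check Q = 2.357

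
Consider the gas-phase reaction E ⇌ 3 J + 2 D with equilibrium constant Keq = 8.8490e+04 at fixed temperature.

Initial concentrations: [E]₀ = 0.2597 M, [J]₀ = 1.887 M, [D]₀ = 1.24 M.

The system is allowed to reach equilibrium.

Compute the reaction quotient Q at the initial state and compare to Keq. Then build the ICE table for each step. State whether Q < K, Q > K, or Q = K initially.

Q₀ = 39.78; Q < K (proceeds forward)

Q₀ = 39.78 vs Keq = 8.8490e+04 ⇒ Q<K, forward
Step 1:
                   E          J          D
  Initial     0.2597      1.887       1.24
  Change      -0.259     0.7771     0.5181
  Equil   6.6046e-04      2.664      1.758
  solve Keq expr → x = 0.259; check Q = 8.8490e+04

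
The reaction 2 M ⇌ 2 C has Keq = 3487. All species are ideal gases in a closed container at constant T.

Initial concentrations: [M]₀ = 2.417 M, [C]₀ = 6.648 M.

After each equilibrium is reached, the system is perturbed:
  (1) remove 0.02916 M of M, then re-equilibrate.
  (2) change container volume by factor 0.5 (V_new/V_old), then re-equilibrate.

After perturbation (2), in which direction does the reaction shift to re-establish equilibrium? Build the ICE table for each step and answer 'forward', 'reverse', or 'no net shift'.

Direction: no net shift

Q₀ = 7.565 vs Keq = 3487 ⇒ Q<K, forward
Step 1:
                    M           C
  I             2.417       6.648
  C            -2.266       2.266
  E             0.151       8.914
  solve Keq expr → x = 1.133; check Q = 3487
Then remove 0.02916 M of M.
Step 2:
                    M           C
  I            0.1218       8.914
  C           0.02867    -0.02867
  E            0.1505       8.885
  solve Keq expr → x = -0.01434; check Q = 3487
Then change container volume by factor 0.5 (V_new/V_old).
Step 3:
                    M           C
  I            0.3009       17.77
  C                 0           0
  E            0.3009       17.77
  solve Keq expr → x = 0; check Q = 3487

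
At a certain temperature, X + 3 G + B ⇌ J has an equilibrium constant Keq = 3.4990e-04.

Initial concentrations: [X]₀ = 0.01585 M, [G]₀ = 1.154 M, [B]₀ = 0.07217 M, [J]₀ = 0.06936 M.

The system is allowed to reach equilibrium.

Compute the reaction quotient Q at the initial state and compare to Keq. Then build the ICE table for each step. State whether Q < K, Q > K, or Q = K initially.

Q₀ = 39.46 vs Keq = 3.4990e-04 ⇒ Q>K, reverse
Step 1:
                    X           G           B           J
  Initial     0.01585       1.154     0.07217     0.06936
  Change      0.06935       0.208     0.06935    -0.06935
  Equil        0.0852       1.362      0.1415  1.0660e-05
  solve Keq expr → x = -0.06935; check Q = 3.4990e-04

Q₀ = 39.46; Q > K (proceeds reverse)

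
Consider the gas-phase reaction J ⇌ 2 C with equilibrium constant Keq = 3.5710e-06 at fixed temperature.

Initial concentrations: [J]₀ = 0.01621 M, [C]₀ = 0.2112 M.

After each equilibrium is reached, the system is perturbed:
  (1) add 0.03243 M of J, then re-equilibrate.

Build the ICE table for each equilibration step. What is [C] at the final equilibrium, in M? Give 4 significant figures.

[C]_eq = 7.4126e-04 M

Q₀ = 2.752 vs Keq = 3.5710e-06 ⇒ Q>K, reverse
Step 1:
                    J           C
  Initial     0.01621      0.2112
  Change       0.1053     -0.2105
  Equil        0.1215  6.5864e-04
  solve Keq expr → x = -0.1053; check Q = 3.5710e-06
Then add 0.03243 M of J.
Step 2:
                    J           C
  Initial      0.1539  6.5864e-04
  Change  -4.1310e-05  8.2620e-05
  Equil        0.1539  7.4126e-04
  solve Keq expr → x = 4.1310e-05; check Q = 3.5710e-06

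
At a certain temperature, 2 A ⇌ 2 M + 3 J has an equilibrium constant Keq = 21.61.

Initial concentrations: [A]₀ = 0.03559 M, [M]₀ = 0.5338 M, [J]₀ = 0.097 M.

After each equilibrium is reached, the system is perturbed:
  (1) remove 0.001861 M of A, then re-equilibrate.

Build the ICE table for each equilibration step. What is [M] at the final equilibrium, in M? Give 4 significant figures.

[M]_eq = 0.5613 M

Q₀ = 0.2053 vs Keq = 21.61 ⇒ Q<K, forward
Step 1:
                   A          M          J
  I          0.03559     0.5338      0.097
  C         -0.02919    0.02919    0.04379
  E         0.006398      0.563     0.1408
  solve Keq expr → x = 0.0146; check Q = 21.61
Then remove 0.001861 M of A.
Step 2:
                   A          M          J
  I         0.004537      0.563     0.1408
  C         0.001672  -0.001672  -0.002508
  E         0.006209     0.5613     0.1383
  solve Keq expr → x = -8.3614e-04; check Q = 21.61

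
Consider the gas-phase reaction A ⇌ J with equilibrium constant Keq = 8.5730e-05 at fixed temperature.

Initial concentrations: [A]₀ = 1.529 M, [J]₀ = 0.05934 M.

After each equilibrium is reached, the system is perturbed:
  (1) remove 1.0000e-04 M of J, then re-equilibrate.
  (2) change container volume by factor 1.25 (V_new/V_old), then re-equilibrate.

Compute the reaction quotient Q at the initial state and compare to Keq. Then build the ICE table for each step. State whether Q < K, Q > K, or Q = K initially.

Q₀ = 0.03881; Q > K (proceeds reverse)

Q₀ = 0.03881 vs Keq = 8.5730e-05 ⇒ Q>K, reverse
Step 1:
                   A          J
  init         1.529    0.05934
  Δ           0.0592    -0.0592
  eq           1.588 1.3616e-04
  solve Keq expr → x = -0.0592; check Q = 8.5730e-05
Then remove 1.0000e-04 M of J.
Step 2:
                   A          J
  init         1.588 3.6157e-05
  Δ       -9.9991e-05 9.9991e-05
  eq           1.588 1.3615e-04
  solve Keq expr → x = 9.9991e-05; check Q = 8.5730e-05
Then change container volume by factor 1.25 (V_new/V_old).
Step 3:
                   A          J
  init          1.27 1.0892e-04
  Δ                0          0
  eq            1.27 1.0892e-04
  solve Keq expr → x = 0; check Q = 8.5730e-05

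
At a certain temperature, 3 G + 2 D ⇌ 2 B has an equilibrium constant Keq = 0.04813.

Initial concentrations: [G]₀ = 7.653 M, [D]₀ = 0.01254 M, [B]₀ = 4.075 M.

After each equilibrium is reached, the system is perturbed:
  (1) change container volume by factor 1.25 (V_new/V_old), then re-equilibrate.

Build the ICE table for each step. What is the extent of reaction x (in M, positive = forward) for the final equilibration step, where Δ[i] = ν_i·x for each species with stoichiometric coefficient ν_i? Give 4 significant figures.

x = -0.06817 M

Q₀ = 235.6 vs Keq = 0.04813 ⇒ Q>K, reverse
Step 1:
                    G           D           B
  Initial       7.653     0.01254       4.075
  Change        0.923      0.6154     -0.6154
  Equil         8.576      0.6279        3.46
  solve Keq expr → x = -0.3077; check Q = 0.04813
Then change container volume by factor 1.25 (V_new/V_old).
Step 2:
                    G           D           B
  Initial       6.861      0.5023       2.768
  Change       0.2045      0.1363     -0.1363
  Equil         7.065      0.6387       2.631
  solve Keq expr → x = -0.06817; check Q = 0.04813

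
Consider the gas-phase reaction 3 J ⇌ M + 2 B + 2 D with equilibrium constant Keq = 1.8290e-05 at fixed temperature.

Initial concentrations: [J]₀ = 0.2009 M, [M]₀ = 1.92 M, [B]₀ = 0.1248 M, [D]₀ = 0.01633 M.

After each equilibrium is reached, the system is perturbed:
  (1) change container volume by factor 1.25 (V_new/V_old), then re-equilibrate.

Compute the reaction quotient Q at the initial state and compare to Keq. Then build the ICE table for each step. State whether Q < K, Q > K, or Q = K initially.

Q₀ = 9.8347e-04; Q > K (proceeds reverse)

Q₀ = 9.8347e-04 vs Keq = 1.8290e-05 ⇒ Q>K, reverse
Step 1:
                    J           M           B           D
  init         0.2009        1.92      0.1248     0.01633
  Δ           0.02017   -0.006722    -0.01344    -0.01344
  eq           0.2211       1.913      0.1114    0.002886
  solve Keq expr → x = -0.006722; check Q = 1.8290e-05
Then change container volume by factor 1.25 (V_new/V_old).
Step 2:
                    J           M           B           D
  init         0.1769       1.531     0.08908    0.002309
  Δ       -8.0981e-04  2.6994e-04  5.3987e-04  5.3987e-04
  eq            0.176       1.531     0.08962    0.002849
  solve Keq expr → x = 2.6994e-04; check Q = 1.8290e-05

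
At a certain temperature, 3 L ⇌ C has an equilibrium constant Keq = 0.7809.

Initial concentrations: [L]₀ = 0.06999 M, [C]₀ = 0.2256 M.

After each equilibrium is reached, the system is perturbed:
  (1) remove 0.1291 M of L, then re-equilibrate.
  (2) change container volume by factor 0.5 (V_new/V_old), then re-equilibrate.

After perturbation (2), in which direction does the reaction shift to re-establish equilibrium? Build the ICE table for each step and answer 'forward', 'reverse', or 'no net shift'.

Direction: forward

Q₀ = 658 vs Keq = 0.7809 ⇒ Q>K, reverse
Step 1:
                  L         C
  I         0.06999    0.2256
  C          0.4129   -0.1376
  E          0.4829   0.08795
  solve Keq expr → x = -0.1376; check Q = 0.7809
Then remove 0.1291 M of L.
Step 2:
                  L         C
  I          0.3538   0.08795
  C         0.07679   -0.0256
  E          0.4306   0.06236
  solve Keq expr → x = -0.0256; check Q = 0.7809
Then change container volume by factor 0.5 (V_new/V_old).
Step 3:
                  L         C
  I          0.8612    0.1247
  C         -0.2261   0.07537
  E          0.6351    0.2001
  solve Keq expr → x = 0.07537; check Q = 0.7809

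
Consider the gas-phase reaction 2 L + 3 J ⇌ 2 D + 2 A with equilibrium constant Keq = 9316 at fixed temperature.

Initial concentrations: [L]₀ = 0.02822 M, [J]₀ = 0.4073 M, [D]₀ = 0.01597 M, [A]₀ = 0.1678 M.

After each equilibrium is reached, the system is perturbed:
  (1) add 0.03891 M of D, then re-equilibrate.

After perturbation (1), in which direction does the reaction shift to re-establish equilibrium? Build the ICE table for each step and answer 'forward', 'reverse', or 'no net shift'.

Direction: reverse

Q₀ = 0.1335 vs Keq = 9316 ⇒ Q<K, forward
Step 1:
                  L         J         D         A
  init      0.02822    0.4073   0.01597    0.1678
  Δ        -0.02782  -0.04173   0.02782   0.02782
  eq      4.0151e-04    0.3656   0.04379    0.1956
  solve Keq expr → x = 0.01391; check Q = 9316
Then add 0.03891 M of D.
Step 2:
                  L         J         D         A
  init    4.0151e-04    0.3656    0.0827    0.1956
  Δ       3.5059e-04 5.2588e-04 -3.5059e-04 -3.5059e-04
  eq      7.5209e-04    0.3661   0.08235    0.1953
  solve Keq expr → x = -1.7529e-04; check Q = 9316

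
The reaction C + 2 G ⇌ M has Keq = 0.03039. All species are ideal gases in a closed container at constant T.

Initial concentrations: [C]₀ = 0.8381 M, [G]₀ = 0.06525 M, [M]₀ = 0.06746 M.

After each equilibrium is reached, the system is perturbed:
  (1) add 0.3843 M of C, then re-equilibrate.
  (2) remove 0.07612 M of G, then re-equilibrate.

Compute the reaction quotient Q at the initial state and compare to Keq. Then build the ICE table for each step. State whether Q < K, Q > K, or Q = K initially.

Q₀ = 18.91 vs Keq = 0.03039 ⇒ Q>K, reverse
Step 1:
                    C           G           M
  Initial      0.8381     0.06525     0.06746
  Change      0.06638      0.1328    -0.06638
  Equil        0.9045       0.198    0.001078
  solve Keq expr → x = -0.06638; check Q = 0.03039
Then add 0.3843 M of C.
Step 2:
                    C           G           M
  Initial       1.289       0.198    0.001078
  Change  -4.4367e-04 -8.8734e-04  4.4367e-04
  Equil         1.288      0.1971    0.001521
  solve Keq expr → x = 4.4367e-04; check Q = 0.03039
Then remove 0.07612 M of G.
Step 3:
                    C           G           M
  Initial       1.288       0.121    0.001521
  Change   9.2995e-04     0.00186 -9.2995e-04
  Equil         1.289      0.1229  5.9149e-04
  solve Keq expr → x = -9.2995e-04; check Q = 0.03039

Q₀ = 18.91; Q > K (proceeds reverse)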